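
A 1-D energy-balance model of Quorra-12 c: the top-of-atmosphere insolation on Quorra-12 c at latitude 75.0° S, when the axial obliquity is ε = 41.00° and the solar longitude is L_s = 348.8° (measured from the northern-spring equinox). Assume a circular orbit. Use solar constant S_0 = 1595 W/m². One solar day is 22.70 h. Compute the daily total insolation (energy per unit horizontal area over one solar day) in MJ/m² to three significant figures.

19.9 MJ/m²

Solar declination: sin δ = sin ε · sin L_s = sin 41.00° × sin 348.8° = -0.12743, so δ = -7.321°.
cos h₀ = −tan(-75.0°) tan(-7.321°) = -0.4795, h₀ = 2.0709 rad.
Bracket: h₀ sin ϕ sin δ + cos ϕ cos δ sin h₀ = 2.0709×-0.96593×-0.12743 + 0.25882×0.99185×0.87755 = 0.254904 + 0.225276 = 0.480180.
Q̄ = (S_0/π) × [bracket] = (1595/π) × 0.480180 = 243.79 W/m².
Daily total = Q̄ × 22.70 h × 3600 s/h = 243.79 × 22.70 × 3600 / 10⁶ = 19.92 MJ/m².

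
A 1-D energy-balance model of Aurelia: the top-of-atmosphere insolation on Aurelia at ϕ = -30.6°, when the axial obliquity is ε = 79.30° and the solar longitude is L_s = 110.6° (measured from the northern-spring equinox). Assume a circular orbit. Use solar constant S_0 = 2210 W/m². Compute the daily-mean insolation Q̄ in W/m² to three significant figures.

Q̄ ≈ 0.00 W/m²

Solar declination: sin δ = sin ε · sin L_s = sin 79.30° × sin 110.6° = 0.91978, so δ = +66.895°.
cos h₀ = −tan(-30.6°) tan(+66.895°) = 1.3861 ≥ 1 ⇒ polar night, h₀ = 0 and Q̄ = 0.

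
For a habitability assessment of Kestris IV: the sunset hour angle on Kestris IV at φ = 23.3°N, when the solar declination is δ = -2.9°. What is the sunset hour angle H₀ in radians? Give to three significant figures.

cos H₀ = −tan φ · tan δ = −tan(+23.3°) × tan(-2.900°) = 0.0218, so H₀ = 1.5490 rad = 88.75°.

H₀ = 1.55 rad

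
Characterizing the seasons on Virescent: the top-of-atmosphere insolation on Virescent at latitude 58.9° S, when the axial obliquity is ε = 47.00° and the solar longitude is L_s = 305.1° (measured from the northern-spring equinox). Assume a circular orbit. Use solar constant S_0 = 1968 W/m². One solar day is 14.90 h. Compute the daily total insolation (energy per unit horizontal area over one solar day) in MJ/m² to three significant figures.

54.1 MJ/m²

Solar declination: sin δ = sin ε · sin L_s = sin 47.00° × sin 305.1° = -0.59836, so δ = -36.752°.
cos h₀ = −tan(-58.9°) tan(-36.752°) = -1.2380 ≤ −1 ⇒ polar day, h₀ = π.
Bracket: h₀ sin ϕ sin δ + cos ϕ cos δ sin h₀ = 3.1416×-0.85627×-0.59836 + 0.51653×0.80123×0.00000 = 1.609623 + 0.000000 = 1.609623.
Q̄ = (S_0/π) × [bracket] = (1968/π) × 1.609623 = 1008.3 W/m².
Daily total = Q̄ × 14.90 h × 3600 s/h = 1008.3 × 14.90 × 3600 / 10⁶ = 54.09 MJ/m².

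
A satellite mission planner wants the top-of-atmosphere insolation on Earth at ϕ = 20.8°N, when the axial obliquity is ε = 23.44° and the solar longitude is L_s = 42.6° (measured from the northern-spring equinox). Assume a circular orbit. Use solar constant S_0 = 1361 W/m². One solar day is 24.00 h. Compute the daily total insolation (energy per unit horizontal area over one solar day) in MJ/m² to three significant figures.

Solar declination: sin δ = sin ε · sin L_s = sin 23.44° × sin 42.6° = 0.26925, so δ = +15.620°.
cos h₀ = −tan(+20.8°) tan(+15.620°) = -0.1062, h₀ = 1.6772 rad.
Bracket: h₀ sin ϕ sin δ + cos ϕ cos δ sin h₀ = 1.6772×0.35511×0.26925 + 0.93483×0.96307×0.99434 = 0.160363 + 0.895211 = 1.055574.
Q̄ = (S_0/π) × [bracket] = (1361/π) × 1.055574 = 457.30 W/m².
Daily total = Q̄ × 24.00 h × 3600 s/h = 457.30 × 24.00 × 3600 / 10⁶ = 39.51 MJ/m².

39.5 MJ/m²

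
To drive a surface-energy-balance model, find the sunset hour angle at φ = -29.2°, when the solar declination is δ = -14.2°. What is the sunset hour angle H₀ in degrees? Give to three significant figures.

cos H₀ = −tan φ · tan δ = −tan(-29.2°) × tan(-14.200°) = -0.1414, so H₀ = 1.7127 rad = 98.13°.

H₀ = 98.1°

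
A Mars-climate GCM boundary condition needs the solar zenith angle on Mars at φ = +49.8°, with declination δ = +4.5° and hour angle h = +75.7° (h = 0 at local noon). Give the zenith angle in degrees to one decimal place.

cos θ_z = sin φ sin δ + cos φ cos δ cos h = 0.059927 + 0.158936 = 0.218863.
θ_z = arccos(0.218863) = 77.4°.

θ_z = 77.4°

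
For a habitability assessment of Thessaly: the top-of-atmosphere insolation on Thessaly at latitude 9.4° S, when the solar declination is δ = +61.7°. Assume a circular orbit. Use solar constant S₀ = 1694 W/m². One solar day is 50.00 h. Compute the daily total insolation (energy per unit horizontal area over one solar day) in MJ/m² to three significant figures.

cos H₀ = −tan(-9.4°) tan(+61.700°) = 0.3075, H₀ = 1.2583 rad.
Bracket: H₀ sin φ sin δ + cos φ cos δ sin H₀ = 1.2583×-0.16333×0.88048 + 0.98657×0.47409×0.95156 = -0.180955 + 0.445066 = 0.264111.
Q̄ = (S₀/π) × [bracket] = (1694/π) × 0.264111 = 142.41 W/m².
Daily total = Q̄ × 50.00 h × 3600 s/h = 142.41 × 50.00 × 3600 / 10⁶ = 25.63 MJ/m².

25.6 MJ/m²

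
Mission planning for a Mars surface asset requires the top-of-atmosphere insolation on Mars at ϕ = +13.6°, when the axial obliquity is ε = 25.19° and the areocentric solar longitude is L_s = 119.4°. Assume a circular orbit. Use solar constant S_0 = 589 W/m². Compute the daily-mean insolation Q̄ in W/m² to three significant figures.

sin δ = sin 25.19° × sin 119.4° = 0.37081, so δ = +21.765°.
cos h₀ = −tan(+13.6°) tan(+21.765°) = -0.0966, h₀ = 1.6675 rad.
Bracket: h₀ sin ϕ sin δ + cos ϕ cos δ sin h₀ = 1.6675×0.23514×0.37081 + 0.97196×0.92871×0.99532 = 0.145393 + 0.898444 = 1.043837.
Q̄ = (S_0/π) × [bracket] = (589/π) × 1.043837 = 195.7 W/m².

Q̄ ≈ 196 W/m²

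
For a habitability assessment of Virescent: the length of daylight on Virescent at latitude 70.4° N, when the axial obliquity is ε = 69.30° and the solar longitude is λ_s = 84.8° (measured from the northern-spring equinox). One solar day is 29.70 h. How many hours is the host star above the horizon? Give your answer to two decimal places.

29.70 h

Solar declination: sin δ = sin ε · sin λ_s = sin 69.30° × sin 84.8° = 0.93159, so δ = +68.685°.
Sunrise equation: cos H₀ = −tan φ · tan δ = -7.1973 ≤ −1, so the host star never sets (polar day) and H₀ = π.
Daylight = 2H₀/(2π) × 29.70 h = (3.1416/π) × 29.70 = 29.70 h.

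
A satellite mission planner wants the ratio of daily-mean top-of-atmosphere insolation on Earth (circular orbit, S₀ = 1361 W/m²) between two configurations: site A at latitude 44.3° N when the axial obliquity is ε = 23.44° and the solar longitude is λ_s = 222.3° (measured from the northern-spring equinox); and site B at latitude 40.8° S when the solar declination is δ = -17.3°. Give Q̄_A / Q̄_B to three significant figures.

— Configuration A (φ=+44.3°):
Solar declination: sin δ = sin ε · sin λ_s = sin 23.44° × sin 222.3° = -0.26772, so δ = -15.528°.
cos H₀ = −tan(+44.3°) tan(-15.528°) = 0.2712, H₀ = 1.2962 rad.
Bracket: H₀ sin φ sin δ + cos φ cos δ sin H₀ = 1.2962×0.69842×-0.26772 + 0.71569×0.96350×0.96254 = -0.242365 + 0.663736 = 0.421371.
Q̄ = (S₀/π) × [bracket] = (1361/π) × 0.421371 = 182.55 W/m².
— Configuration B (φ=-40.8°):
cos H₀ = −tan(-40.8°) tan(-17.300°) = -0.2688, H₀ = 1.8430 rad.
Bracket: H₀ sin φ sin δ + cos φ cos δ sin H₀ = 1.8430×-0.65342×-0.29737 + 0.75700×0.95476×0.96318 = 0.358109 + 0.696142 = 1.054251.
Q̄ = (S₀/π) × [bracket] = (1361/π) × 1.054251 = 456.72 W/m².
Ratio Q̄_A / Q̄_B = 182.55 / 456.72 = 0.3997.

Q̄_A / Q̄_B ≈ 0.400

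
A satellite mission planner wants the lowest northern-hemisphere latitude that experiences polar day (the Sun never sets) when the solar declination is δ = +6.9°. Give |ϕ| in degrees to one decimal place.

|ϕ| = 83.1°

Polar day requires cos h₀ = −tan ϕ tan δ ≤ −1, i.e. tan ϕ tan δ ≥ 1.
The boundary is |tan ϕ| · |tan δ| = 1, so |ϕ| = 90° − |δ| = 90° − 6.9° = 83.1° in the northern hemisphere.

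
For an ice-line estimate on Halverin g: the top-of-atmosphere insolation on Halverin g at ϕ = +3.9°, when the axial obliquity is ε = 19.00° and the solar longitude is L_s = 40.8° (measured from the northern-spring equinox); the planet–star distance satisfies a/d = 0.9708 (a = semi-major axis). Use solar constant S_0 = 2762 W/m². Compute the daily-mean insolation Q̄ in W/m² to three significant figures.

Q̄ ≈ 827 W/m²

Solar declination: sin δ = sin ε · sin L_s = sin 19.00° × sin 40.8° = 0.21273, so δ = +12.283°.
cos h₀ = −tan(+3.9°) tan(+12.283°) = -0.0148, h₀ = 1.5856 rad.
Bracket: h₀ sin ϕ sin δ + cos ϕ cos δ sin h₀ = 1.5856×0.06802×0.21273 + 0.99768×0.97711×0.99989 = 0.022943 + 0.974736 = 0.997679.
Inverse-square distance factor (a/d)² = 0.9708² = 0.942453.
Q̄ = (S_0/π) × 0.942453 × [bracket] = (2762/π) × 0.942453 × 0.997679 = 826.7 W/m².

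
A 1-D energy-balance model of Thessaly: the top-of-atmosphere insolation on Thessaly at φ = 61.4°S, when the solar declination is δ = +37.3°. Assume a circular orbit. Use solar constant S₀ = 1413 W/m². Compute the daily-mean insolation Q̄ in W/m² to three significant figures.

Q̄ ≈ 0.00 W/m²

cos H₀ = −tan(-61.4°) tan(+37.300°) = 1.3972 ≥ 1 ⇒ polar night, H₀ = 0 and Q̄ = 0.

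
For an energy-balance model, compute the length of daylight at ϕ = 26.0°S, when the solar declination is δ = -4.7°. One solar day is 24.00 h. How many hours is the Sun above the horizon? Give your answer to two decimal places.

12.31 h

cos h₀ = −tan ϕ · tan δ = −tan(-26.0°) × tan(-4.700°) = -0.0401, so h₀ = 1.6109 rad = 92.30°.
Daylight = 2h₀/(2π) × 24.00 h = (1.6109/π) × 24.00 = 12.31 h.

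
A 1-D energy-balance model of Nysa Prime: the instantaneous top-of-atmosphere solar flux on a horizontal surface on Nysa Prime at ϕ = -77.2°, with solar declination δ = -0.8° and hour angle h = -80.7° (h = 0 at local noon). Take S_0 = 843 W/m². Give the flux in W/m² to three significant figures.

41.7 W/m²

cos θ_z = sin ϕ sin δ + cos ϕ cos δ cos h = 0.013615 + 0.035800 = 0.049415.
Flux = S_0 · cos θ_z = 843 × 0.049415 = 41.66 W/m².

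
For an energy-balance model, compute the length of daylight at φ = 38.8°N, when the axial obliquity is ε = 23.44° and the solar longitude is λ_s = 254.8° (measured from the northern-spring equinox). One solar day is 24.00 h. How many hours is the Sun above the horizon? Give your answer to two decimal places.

Solar declination: sin δ = sin ε · sin λ_s = sin 23.44° × sin 254.8° = -0.38387, so δ = -22.574°.
cos H₀ = −tan φ · tan δ = −tan(+38.8°) × tan(-22.574°) = 0.3342, so H₀ = 1.2300 rad = 70.47°.
Daylight = 2H₀/(2π) × 24.00 h = (1.2300/π) × 24.00 = 9.40 h.

9.40 h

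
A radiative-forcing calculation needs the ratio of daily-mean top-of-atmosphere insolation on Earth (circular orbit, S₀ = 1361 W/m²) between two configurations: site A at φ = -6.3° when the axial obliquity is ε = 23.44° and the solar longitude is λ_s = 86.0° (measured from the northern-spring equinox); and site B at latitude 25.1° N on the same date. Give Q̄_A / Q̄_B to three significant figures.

Q̄_A / Q̄_B ≈ 0.759

— Configuration A (φ=-6.3°):
Solar declination: sin δ = sin ε · sin λ_s = sin 23.44° × sin 86.0° = 0.39682, so δ = +23.380°.
cos H₀ = −tan(-6.3°) tan(+23.380°) = 0.0477, H₀ = 1.5231 rad.
Bracket: H₀ sin φ sin δ + cos φ cos δ sin H₀ = 1.5231×-0.10973×0.39682 + 0.99396×0.91790×0.99886 = -0.066320 + 0.911316 = 0.844996.
Q̄ = (S₀/π) × [bracket] = (1361/π) × 0.844996 = 366.07 W/m².
— Configuration B (φ=+25.1°):
cos H₀ = −tan(+25.1°) tan(+23.380°) = -0.2025, H₀ = 1.7747 rad.
Bracket: H₀ sin φ sin δ + cos φ cos δ sin H₀ = 1.7747×0.42420×0.39682 + 0.90557×0.91790×0.97928 = 0.298737 + 0.814000 = 1.112737.
Q̄ = (S₀/π) × [bracket] = (1361/π) × 1.112737 = 482.06 W/m².
Ratio Q̄_A / Q̄_B = 366.07 / 482.06 = 0.7594.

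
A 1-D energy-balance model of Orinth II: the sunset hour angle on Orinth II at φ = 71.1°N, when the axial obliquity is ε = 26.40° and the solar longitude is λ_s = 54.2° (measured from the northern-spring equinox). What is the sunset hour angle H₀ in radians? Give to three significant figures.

Solar declination: sin δ = sin ε · sin λ_s = sin 26.40° × sin 54.2° = 0.36063, so δ = +21.139°.
Sunrise equation: cos H₀ = −tan φ · tan δ = -1.1293 ≤ −1, so the host star never sets (polar day) and H₀ = π.

H₀ = 3.14 rad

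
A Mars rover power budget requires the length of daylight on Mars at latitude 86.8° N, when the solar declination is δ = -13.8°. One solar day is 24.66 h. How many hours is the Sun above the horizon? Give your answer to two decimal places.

0.00 h

cos H₀ = −tan φ · tan δ = 4.3933 ≥ 1, so the Sun never rises (polar night) and H₀ = 0.
Daylight = 2H₀/(2π) × 24.66 h = (0.0000/π) × 24.66 = 0.00 h.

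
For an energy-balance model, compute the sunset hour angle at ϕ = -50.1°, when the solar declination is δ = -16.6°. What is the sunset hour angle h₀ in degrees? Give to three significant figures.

h₀ = 111°

cos h₀ = −tan ϕ · tan δ = −tan(-50.1°) × tan(-16.600°) = -0.3565, so h₀ = 1.9354 rad = 110.89°.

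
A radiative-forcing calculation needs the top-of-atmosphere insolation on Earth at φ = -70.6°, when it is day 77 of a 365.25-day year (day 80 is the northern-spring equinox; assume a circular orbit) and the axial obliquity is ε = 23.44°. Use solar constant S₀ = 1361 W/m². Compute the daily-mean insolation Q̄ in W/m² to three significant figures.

Solar longitude: λ_s = 360° × (77 − 80)/365.25 = -2.957°, i.e. -2.957° + 360° = 357.043°.
sin δ = sin 23.44° × sin 357.043° = -0.02052, so δ = -1.176°.
cos H₀ = −tan(-70.6°) tan(-1.176°) = -0.0583, H₀ = 1.6291 rad.
Bracket: H₀ sin φ sin δ + cos φ cos δ sin H₀ = 1.6291×-0.94322×-0.02052 + 0.33216×0.99979×0.99830 = 0.031531 + 0.331526 = 0.363057.
Q̄ = (S₀/π) × [bracket] = (1361/π) × 0.363057 = 157.3 W/m².

Q̄ ≈ 157 W/m²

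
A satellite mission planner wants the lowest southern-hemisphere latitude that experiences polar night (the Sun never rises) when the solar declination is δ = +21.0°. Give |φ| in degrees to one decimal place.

Polar night requires cos H₀ = −tan φ tan δ ≥ 1, i.e. tan φ tan δ ≤ −1.
The boundary is |tan φ| · |tan δ| = 1, so |φ| = 90° − |δ| = 90° − 21.0° = 69.0° in the southern hemisphere.

|φ| = 69.0°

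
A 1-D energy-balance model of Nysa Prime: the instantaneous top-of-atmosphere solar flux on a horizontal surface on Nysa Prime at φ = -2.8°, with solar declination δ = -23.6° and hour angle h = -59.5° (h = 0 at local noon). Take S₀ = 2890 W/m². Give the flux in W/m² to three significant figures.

cos θ_z = sin φ sin δ + cos φ cos δ cos h = 0.019557 + 0.464534 = 0.484091.
Flux = S₀ · cos θ_z = 2890 × 0.484091 = 1399 W/m².

1.40e+03 W/m²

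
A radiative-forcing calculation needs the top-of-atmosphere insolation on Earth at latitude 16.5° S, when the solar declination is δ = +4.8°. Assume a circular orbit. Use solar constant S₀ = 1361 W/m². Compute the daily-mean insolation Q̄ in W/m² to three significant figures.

cos H₀ = −tan(-16.5°) tan(+4.800°) = 0.0249, H₀ = 1.5459 rad.
Bracket: H₀ sin φ sin δ + cos φ cos δ sin H₀ = 1.5459×-0.28402×0.08368 + 0.95882×0.99649×0.99969 = -0.036741 + 0.955158 = 0.918417.
Q̄ = (S₀/π) × [bracket] = (1361/π) × 0.918417 = 397.9 W/m².

Q̄ ≈ 398 W/m²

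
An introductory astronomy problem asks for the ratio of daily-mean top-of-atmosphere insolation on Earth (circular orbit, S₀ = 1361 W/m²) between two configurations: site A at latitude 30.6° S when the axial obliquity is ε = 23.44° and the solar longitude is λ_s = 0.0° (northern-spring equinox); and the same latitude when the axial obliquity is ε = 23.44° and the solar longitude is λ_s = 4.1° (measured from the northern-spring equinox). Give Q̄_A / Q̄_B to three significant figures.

Q̄_A / Q̄_B ≈ 1.03

— Configuration A (φ=-30.6°):
Solar declination: sin δ = sin ε · sin λ_s = sin 23.44° × sin 0.0° = 0.00000, so δ = +0.000°.
cos H₀ = −tan(-30.6°) tan(+0.000°) = 0.0000, H₀ = 1.5708 rad.
Bracket: H₀ sin φ sin δ + cos φ cos δ sin H₀ = 1.5708×-0.50904×0.00000 + 0.86074×1.00000×1.00000 = -0.000000 + 0.860740 = 0.860740.
Q̄ = (S₀/π) × [bracket] = (1361/π) × 0.860740 = 372.89 W/m².
— Configuration B (φ=-30.6°):
Solar declination: sin δ = sin ε · sin λ_s = sin 23.44° × sin 4.1° = 0.02844, so δ = +1.630°.
cos H₀ = −tan(-30.6°) tan(+1.630°) = 0.0168, H₀ = 1.5540 rad.
Bracket: H₀ sin φ sin δ + cos φ cos δ sin H₀ = 1.5540×-0.50904×0.02844 + 0.86074×0.99960×0.99986 = -0.022497 + 0.860275 = 0.837778.
Q̄ = (S₀/π) × [bracket] = (1361/π) × 0.837778 = 362.94 W/m².
Ratio Q̄_A / Q̄_B = 372.89 / 362.94 = 1.027.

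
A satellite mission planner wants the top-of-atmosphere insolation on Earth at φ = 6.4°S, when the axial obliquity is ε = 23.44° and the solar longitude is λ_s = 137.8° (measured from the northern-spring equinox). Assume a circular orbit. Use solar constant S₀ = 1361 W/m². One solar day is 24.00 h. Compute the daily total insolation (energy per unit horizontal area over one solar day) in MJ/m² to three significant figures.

Solar declination: sin δ = sin ε · sin λ_s = sin 23.44° × sin 137.8° = 0.26720, so δ = +15.498°.
cos H₀ = −tan(-6.4°) tan(+15.498°) = 0.0311, H₀ = 1.5397 rad.
Bracket: H₀ sin φ sin δ + cos φ cos δ sin H₀ = 1.5397×-0.11147×0.26720 + 0.99377×0.96364×0.99952 = -0.045860 + 0.957177 = 0.911317.
Q̄ = (S₀/π) × [bracket] = (1361/π) × 0.911317 = 394.80 W/m².
Daily total = Q̄ × 24.00 h × 3600 s/h = 394.80 × 24.00 × 3600 / 10⁶ = 34.11 MJ/m².

34.1 MJ/m²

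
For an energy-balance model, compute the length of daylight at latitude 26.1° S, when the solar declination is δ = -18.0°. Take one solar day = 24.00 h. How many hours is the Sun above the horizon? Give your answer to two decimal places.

13.22 h

cos H₀ = −tan φ · tan δ = −tan(-26.1°) × tan(-18.000°) = -0.1592, so H₀ = 1.7307 rad = 99.16°.
Daylight = 2H₀/(2π) × 24.00 h = (1.7307/π) × 24.00 = 13.22 h.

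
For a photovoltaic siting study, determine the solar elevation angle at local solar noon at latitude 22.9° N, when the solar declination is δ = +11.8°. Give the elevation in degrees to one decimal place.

78.9°

At local noon the hour angle is zero, so the zenith angle equals |φ − δ| = |+22.9° − (+11.800°)| = 11.100°.
Elevation = 90° − 11.100° = 78.9°.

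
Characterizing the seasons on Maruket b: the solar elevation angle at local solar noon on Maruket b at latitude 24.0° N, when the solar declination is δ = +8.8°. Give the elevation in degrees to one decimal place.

74.8°

At local noon the hour angle is zero, so the zenith angle equals |ϕ − δ| = |+24.0° − (+8.800°)| = 15.200°.
Elevation = 90° − 15.200° = 74.8°.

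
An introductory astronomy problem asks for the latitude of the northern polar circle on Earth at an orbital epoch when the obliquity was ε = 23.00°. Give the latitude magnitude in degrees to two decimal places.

67.00°

The polar circle is the lowest latitude that experiences at least one full rotation of continuous daylight at the northern-summer solstice; it lies at |ϕ| = 90° − ε = 90° − 23.00° = 67.00°.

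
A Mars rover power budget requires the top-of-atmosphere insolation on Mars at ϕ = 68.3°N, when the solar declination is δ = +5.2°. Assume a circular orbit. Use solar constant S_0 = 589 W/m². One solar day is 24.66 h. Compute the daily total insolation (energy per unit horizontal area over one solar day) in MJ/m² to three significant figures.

8.49 MJ/m²

cos h₀ = −tan(+68.3°) tan(+5.200°) = -0.2287, h₀ = 1.8015 rad.
Bracket: h₀ sin ϕ sin δ + cos ϕ cos δ sin h₀ = 1.8015×0.92913×0.09063 + 0.36975×0.99588×0.97350 = 0.151699 + 0.358469 = 0.510168.
Q̄ = (S_0/π) × [bracket] = (589/π) × 0.510168 = 95.649 W/m².
Daily total = Q̄ × 24.66 h × 3600 s/h = 95.649 × 24.66 × 3600 / 10⁶ = 8.491 MJ/m².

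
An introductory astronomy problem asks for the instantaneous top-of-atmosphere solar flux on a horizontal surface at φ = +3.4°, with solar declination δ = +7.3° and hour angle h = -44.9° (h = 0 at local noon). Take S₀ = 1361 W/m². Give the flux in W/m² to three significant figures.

cos θ_z = sin φ sin δ + cos φ cos δ cos h = 0.007536 + 0.701362 = 0.708898.
Flux = S₀ · cos θ_z = 1361 × 0.708898 = 964.8 W/m².

965 W/m²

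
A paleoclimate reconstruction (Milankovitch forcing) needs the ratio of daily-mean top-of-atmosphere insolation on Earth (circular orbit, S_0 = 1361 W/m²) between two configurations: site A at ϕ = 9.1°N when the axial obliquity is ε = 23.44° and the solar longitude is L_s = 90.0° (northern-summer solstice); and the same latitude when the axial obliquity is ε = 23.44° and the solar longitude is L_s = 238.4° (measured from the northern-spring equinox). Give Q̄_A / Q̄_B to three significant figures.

— Configuration A (ϕ=+9.1°):
Solar declination: sin δ = sin ε · sin L_s = sin 23.44° × sin 90.0° = 0.39779, so δ = +23.440°.
cos h₀ = −tan(+9.1°) tan(+23.440°) = -0.0694, h₀ = 1.6403 rad.
Bracket: h₀ sin ϕ sin δ + cos ϕ cos δ sin h₀ = 1.6403×0.15816×0.39779 + 0.98741×0.91748×0.99759 = 0.103199 + 0.903746 = 1.006945.
Q̄ = (S_0/π) × [bracket] = (1361/π) × 1.006945 = 436.23 W/m².
— Configuration B (ϕ=+9.1°):
Solar declination: sin δ = sin ε · sin L_s = sin 23.44° × sin 238.4° = -0.33881, so δ = -19.804°.
cos h₀ = −tan(+9.1°) tan(-19.804°) = 0.0577, h₀ = 1.5131 rad.
Bracket: h₀ sin ϕ sin δ + cos ϕ cos δ sin h₀ = 1.5131×0.15816×-0.33881 + 0.98741×0.94086×0.99834 = -0.081081 + 0.927472 = 0.846391.
Q̄ = (S_0/π) × [bracket] = (1361/π) × 0.846391 = 366.67 W/m².
Ratio Q̄_A / Q̄_B = 436.23 / 366.67 = 1.190.

Q̄_A / Q̄_B ≈ 1.19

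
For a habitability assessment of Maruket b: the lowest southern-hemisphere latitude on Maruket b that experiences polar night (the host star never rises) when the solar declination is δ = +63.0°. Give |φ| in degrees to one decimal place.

|φ| = 27.0°

Polar night requires cos H₀ = −tan φ tan δ ≥ 1, i.e. tan φ tan δ ≤ −1.
The boundary is |tan φ| · |tan δ| = 1, so |φ| = 90° − |δ| = 90° − 63.0° = 27.0° in the southern hemisphere.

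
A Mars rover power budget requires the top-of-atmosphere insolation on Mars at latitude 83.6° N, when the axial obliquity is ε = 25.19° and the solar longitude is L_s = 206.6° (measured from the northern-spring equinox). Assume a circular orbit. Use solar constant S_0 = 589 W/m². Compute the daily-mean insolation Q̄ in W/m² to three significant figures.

Q̄ ≈ 0.00 W/m²

Solar declination: sin δ = sin ε · sin L_s = sin 25.19° × sin 206.6° = -0.19058, so δ = -10.986°.
cos h₀ = −tan(+83.6°) tan(-10.986°) = 1.7307 ≥ 1 ⇒ polar night, h₀ = 0 and Q̄ = 0.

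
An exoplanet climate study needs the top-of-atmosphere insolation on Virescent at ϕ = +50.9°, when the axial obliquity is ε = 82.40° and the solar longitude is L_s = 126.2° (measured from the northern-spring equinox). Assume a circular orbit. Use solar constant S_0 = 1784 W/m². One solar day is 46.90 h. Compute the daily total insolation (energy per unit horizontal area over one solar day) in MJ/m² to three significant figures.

Solar declination: sin δ = sin ε · sin L_s = sin 82.40° × sin 126.2° = 0.79987, so δ = +53.118°.
cos h₀ = −tan(+50.9°) tan(+53.118°) = -1.6399 ≤ −1 ⇒ polar day, h₀ = π.
Bracket: h₀ sin ϕ sin δ + cos ϕ cos δ sin h₀ = 3.1416×0.77605×0.79987 + 0.63068×0.60017×0.00000 = 1.950114 + 0.000000 = 1.950114.
Q̄ = (S_0/π) × [bracket] = (1784/π) × 1.950114 = 1107.4 W/m².
Daily total = Q̄ × 46.90 h × 3600 s/h = 1107.4 × 46.90 × 3600 / 10⁶ = 187.0 MJ/m².

187 MJ/m²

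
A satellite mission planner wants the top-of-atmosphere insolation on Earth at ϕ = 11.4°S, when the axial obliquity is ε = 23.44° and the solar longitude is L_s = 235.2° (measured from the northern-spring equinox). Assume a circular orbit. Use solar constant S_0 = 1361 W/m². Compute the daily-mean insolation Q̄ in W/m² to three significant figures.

Q̄ ≈ 446 W/m²

Solar declination: sin δ = sin ε · sin L_s = sin 23.44° × sin 235.2° = -0.32664, so δ = -19.065°.
cos h₀ = −tan(-11.4°) tan(-19.065°) = -0.0697, h₀ = 1.6405 rad.
Bracket: h₀ sin ϕ sin δ + cos ϕ cos δ sin h₀ = 1.6405×-0.19766×-0.32664 + 0.98027×0.94515×0.99757 = 0.105917 + 0.924251 = 1.030168.
Q̄ = (S_0/π) × [bracket] = (1361/π) × 1.030168 = 446.3 W/m².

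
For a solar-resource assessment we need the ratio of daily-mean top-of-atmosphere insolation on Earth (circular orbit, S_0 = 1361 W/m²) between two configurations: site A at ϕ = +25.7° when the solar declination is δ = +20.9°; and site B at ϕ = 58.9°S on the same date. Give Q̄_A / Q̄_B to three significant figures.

— Configuration A (ϕ=+25.7°):
cos h₀ = −tan(+25.7°) tan(+20.900°) = -0.1838, h₀ = 1.7556 rad.
Bracket: h₀ sin ϕ sin δ + cos ϕ cos δ sin h₀ = 1.7556×0.43366×0.35674 + 0.90108×0.93420×0.98297 = 0.271598 + 0.827453 = 1.099051.
Q̄ = (S_0/π) × [bracket] = (1361/π) × 1.099051 = 476.13 W/m².
— Configuration B (ϕ=-58.9°):
cos h₀ = −tan(-58.9°) tan(+20.900°) = 0.6330, h₀ = 0.8853 rad.
Bracket: h₀ sin ϕ sin δ + cos ϕ cos δ sin h₀ = 0.8853×-0.85627×0.35674 + 0.51653×0.93420×0.77413 = -0.270429 + 0.373550 = 0.103121.
Q̄ = (S_0/π) × [bracket] = (1361/π) × 0.103121 = 44.674 W/m².
Ratio Q̄_A / Q̄_B = 476.13 / 44.674 = 10.66.

Q̄_A / Q̄_B ≈ 10.7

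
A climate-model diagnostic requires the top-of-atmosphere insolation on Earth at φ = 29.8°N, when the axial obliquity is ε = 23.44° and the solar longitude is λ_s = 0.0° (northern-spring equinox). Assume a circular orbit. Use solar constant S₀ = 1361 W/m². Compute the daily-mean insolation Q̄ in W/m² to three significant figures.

Solar declination: sin δ = sin ε · sin λ_s = sin 23.44° × sin 0.0° = 0.00000, so δ = +0.000°.
cos H₀ = −tan(+29.8°) tan(+0.000°) = -0.0000, H₀ = 1.5708 rad.
Bracket: H₀ sin φ sin δ + cos φ cos δ sin H₀ = 1.5708×0.49697×0.00000 + 0.86777×1.00000×1.00000 = 0.000000 + 0.867770 = 0.867770.
Q̄ = (S₀/π) × [bracket] = (1361/π) × 0.867770 = 375.9 W/m².

Q̄ ≈ 376 W/m²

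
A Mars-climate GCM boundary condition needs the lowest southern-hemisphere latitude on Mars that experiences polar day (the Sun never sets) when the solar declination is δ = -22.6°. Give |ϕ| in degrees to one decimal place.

|ϕ| = 67.4°

Polar day requires cos h₀ = −tan ϕ tan δ ≤ −1, i.e. tan ϕ tan δ ≥ 1.
The boundary is |tan ϕ| · |tan δ| = 1, so |ϕ| = 90° − |δ| = 90° − 22.6° = 67.4° in the southern hemisphere.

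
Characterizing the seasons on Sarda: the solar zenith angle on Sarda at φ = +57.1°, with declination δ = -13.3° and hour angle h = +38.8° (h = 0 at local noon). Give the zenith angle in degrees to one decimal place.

θ_z = 77.4°

cos θ_z = sin φ sin δ + cos φ cos δ cos h = -0.193154 + 0.411963 = 0.218809.
θ_z = arccos(0.218809) = 77.4°.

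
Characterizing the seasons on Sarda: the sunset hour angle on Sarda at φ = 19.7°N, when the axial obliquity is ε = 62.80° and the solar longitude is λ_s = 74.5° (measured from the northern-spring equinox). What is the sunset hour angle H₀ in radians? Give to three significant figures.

H₀ = 2.21 rad

Solar declination: sin δ = sin ε · sin λ_s = sin 62.80° × sin 74.5° = 0.85707, so δ = +58.989°.
cos H₀ = −tan φ · tan δ = −tan(+19.7°) × tan(+58.989°) = -0.5956, so H₀ = 2.2089 rad = 126.56°.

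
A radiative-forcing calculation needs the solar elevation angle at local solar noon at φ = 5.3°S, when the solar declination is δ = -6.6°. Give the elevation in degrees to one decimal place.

At local noon the hour angle is zero, so the zenith angle equals |φ − δ| = |-5.3° − (-6.600°)| = 1.300°.
Elevation = 90° − 1.300° = 88.7°.

88.7°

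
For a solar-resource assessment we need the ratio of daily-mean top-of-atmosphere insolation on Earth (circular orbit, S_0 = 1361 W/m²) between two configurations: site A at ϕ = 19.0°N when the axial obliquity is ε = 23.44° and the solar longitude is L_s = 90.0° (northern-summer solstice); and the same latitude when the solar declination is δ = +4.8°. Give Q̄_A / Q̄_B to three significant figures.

— Configuration A (ϕ=+19.0°):
Solar declination: sin δ = sin ε · sin L_s = sin 23.44° × sin 90.0° = 0.39779, so δ = +23.440°.
cos h₀ = −tan(+19.0°) tan(+23.440°) = -0.1493, h₀ = 1.7206 rad.
Bracket: h₀ sin ϕ sin δ + cos ϕ cos δ sin h₀ = 1.7206×0.32557×0.39779 + 0.94552×0.91748×0.98879 = 0.222832 + 0.857771 = 1.080603.
Q̄ = (S_0/π) × [bracket] = (1361/π) × 1.080603 = 468.14 W/m².
— Configuration B (ϕ=+19.0°):
cos h₀ = −tan(+19.0°) tan(+4.800°) = -0.0289, h₀ = 1.5997 rad.
Bracket: h₀ sin ϕ sin δ + cos ϕ cos δ sin h₀ = 1.5997×0.32557×0.08368 + 0.94552×0.99649×0.99958 = 0.043582 + 0.941806 = 0.985388.
Q̄ = (S_0/π) × [bracket] = (1361/π) × 0.985388 = 426.89 W/m².
Ratio Q̄_A / Q̄_B = 468.14 / 426.89 = 1.097.

Q̄_A / Q̄_B ≈ 1.10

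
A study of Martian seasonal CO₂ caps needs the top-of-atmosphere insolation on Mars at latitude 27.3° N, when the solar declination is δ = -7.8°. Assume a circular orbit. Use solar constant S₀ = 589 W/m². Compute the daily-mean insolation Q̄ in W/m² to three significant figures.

cos H₀ = −tan(+27.3°) tan(-7.800°) = 0.0707, H₀ = 1.5000 rad.
Bracket: H₀ sin φ sin δ + cos φ cos δ sin H₀ = 1.5000×0.45865×-0.13572 + 0.88862×0.99075×0.99750 = -0.093372 + 0.878199 = 0.784827.
Q̄ = (S₀/π) × [bracket] = (589/π) × 0.784827 = 147.1 W/m².

Q̄ ≈ 147 W/m²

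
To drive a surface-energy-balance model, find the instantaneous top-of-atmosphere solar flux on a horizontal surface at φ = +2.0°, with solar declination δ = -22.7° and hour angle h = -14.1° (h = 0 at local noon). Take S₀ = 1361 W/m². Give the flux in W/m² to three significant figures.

cos θ_z = sin φ sin δ + cos φ cos δ cos h = -0.013468 + 0.894199 = 0.880731.
Flux = S₀ · cos θ_z = 1361 × 0.880731 = 1199 W/m².

1.20e+03 W/m²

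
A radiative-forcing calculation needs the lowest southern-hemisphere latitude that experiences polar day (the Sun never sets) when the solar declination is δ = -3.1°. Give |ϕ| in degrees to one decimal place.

|ϕ| = 86.9°

Polar day requires cos h₀ = −tan ϕ tan δ ≤ −1, i.e. tan ϕ tan δ ≥ 1.
The boundary is |tan ϕ| · |tan δ| = 1, so |ϕ| = 90° − |δ| = 90° − 3.1° = 86.9° in the southern hemisphere.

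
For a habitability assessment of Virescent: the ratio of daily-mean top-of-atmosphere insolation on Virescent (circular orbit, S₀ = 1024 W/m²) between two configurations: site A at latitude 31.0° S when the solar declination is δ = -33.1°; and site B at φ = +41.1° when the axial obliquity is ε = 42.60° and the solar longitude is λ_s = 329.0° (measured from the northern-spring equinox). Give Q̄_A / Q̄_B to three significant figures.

— Configuration A (φ=-31.0°):
cos H₀ = −tan(-31.0°) tan(-33.100°) = -0.3917, H₀ = 1.9733 rad.
Bracket: H₀ sin φ sin δ + cos φ cos δ sin H₀ = 1.9733×-0.51504×-0.54610 + 0.85717×0.83772×0.92009 = 0.555017 + 0.660688 = 1.215705.
Q̄ = (S₀/π) × [bracket] = (1024/π) × 1.215705 = 396.26 W/m².
— Configuration B (φ=+41.1°):
Solar declination: sin δ = sin ε · sin λ_s = sin 42.60° × sin 329.0° = -0.34862, so δ = -20.403°.
cos H₀ = −tan(+41.1°) tan(-20.403°) = 0.3245, H₀ = 1.2403 rad.
Bracket: H₀ sin φ sin δ + cos φ cos δ sin H₀ = 1.2403×0.65738×-0.34862 + 0.75356×0.93727×0.94589 = -0.284247 + 0.668072 = 0.383825.
Q̄ = (S₀/π) × [bracket] = (1024/π) × 0.383825 = 125.11 W/m².
Ratio Q̄_A / Q̄_B = 396.26 / 125.11 = 3.167.

Q̄_A / Q̄_B ≈ 3.17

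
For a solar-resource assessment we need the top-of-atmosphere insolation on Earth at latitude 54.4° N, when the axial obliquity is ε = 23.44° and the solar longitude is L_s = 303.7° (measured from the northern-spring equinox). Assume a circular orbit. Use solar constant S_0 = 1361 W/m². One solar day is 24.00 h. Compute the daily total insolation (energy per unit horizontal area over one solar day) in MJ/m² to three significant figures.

7.26 MJ/m²

Solar declination: sin δ = sin ε · sin L_s = sin 23.44° × sin 303.7° = -0.33094, so δ = -19.326°.
cos h₀ = −tan(+54.4°) tan(-19.326°) = 0.4899, h₀ = 1.0589 rad.
Bracket: h₀ sin ϕ sin δ + cos ϕ cos δ sin h₀ = 1.0589×0.81310×-0.33094 + 0.58212×0.94365×0.87180 = -0.284937 + 0.478895 = 0.193958.
Q̄ = (S_0/π) × [bracket] = (1361/π) × 0.193958 = 84.026 W/m².
Daily total = Q̄ × 24.00 h × 3600 s/h = 84.026 × 24.00 × 3600 / 10⁶ = 7.260 MJ/m².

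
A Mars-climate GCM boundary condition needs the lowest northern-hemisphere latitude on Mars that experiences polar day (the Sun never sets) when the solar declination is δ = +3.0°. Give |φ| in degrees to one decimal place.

Polar day requires cos H₀ = −tan φ tan δ ≤ −1, i.e. tan φ tan δ ≥ 1.
The boundary is |tan φ| · |tan δ| = 1, so |φ| = 90° − |δ| = 90° − 3.0° = 87.0° in the northern hemisphere.

|φ| = 87.0°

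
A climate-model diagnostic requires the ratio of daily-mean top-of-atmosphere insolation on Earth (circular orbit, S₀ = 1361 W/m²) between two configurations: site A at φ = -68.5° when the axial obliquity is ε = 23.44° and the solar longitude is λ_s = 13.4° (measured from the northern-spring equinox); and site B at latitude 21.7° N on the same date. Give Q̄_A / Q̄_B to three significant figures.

Q̄_A / Q̄_B ≈ 0.245

— Configuration A (φ=-68.5°):
Solar declination: sin δ = sin ε · sin λ_s = sin 23.44° × sin 13.4° = 0.09219, so δ = +5.289°.
cos H₀ = −tan(-68.5°) tan(+5.289°) = 0.2350, H₀ = 1.3335 rad.
Bracket: H₀ sin φ sin δ + cos φ cos δ sin H₀ = 1.3335×-0.93042×0.09219 + 0.36650×0.99574×0.97199 = -0.114382 + 0.354717 = 0.240335.
Q̄ = (S₀/π) × [bracket] = (1361/π) × 0.240335 = 104.12 W/m².
— Configuration B (φ=+21.7°):
cos H₀ = −tan(+21.7°) tan(+5.289°) = -0.0368, H₀ = 1.6076 rad.
Bracket: H₀ sin φ sin δ + cos φ cos δ sin H₀ = 1.6076×0.36975×0.09219 + 0.92913×0.99574×0.99932 = 0.054799 + 0.924543 = 0.979342.
Q̄ = (S₀/π) × [bracket] = (1361/π) × 0.979342 = 424.27 W/m².
Ratio Q̄_A / Q̄_B = 104.12 / 424.27 = 0.2454.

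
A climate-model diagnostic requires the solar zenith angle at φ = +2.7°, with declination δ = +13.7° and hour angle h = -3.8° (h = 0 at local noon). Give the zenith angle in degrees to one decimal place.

cos θ_z = sin φ sin δ + cos φ cos δ cos h = 0.011157 + 0.968337 = 0.979494.
θ_z = arccos(0.979494) = 11.6°.

θ_z = 11.6°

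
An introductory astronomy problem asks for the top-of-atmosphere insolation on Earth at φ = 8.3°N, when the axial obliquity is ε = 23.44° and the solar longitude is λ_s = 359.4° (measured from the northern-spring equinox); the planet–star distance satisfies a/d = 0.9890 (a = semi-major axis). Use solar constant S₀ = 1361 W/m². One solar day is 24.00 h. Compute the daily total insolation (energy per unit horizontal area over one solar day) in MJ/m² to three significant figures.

Solar declination: sin δ = sin ε · sin λ_s = sin 23.44° × sin 359.4° = -0.00417, so δ = -0.239°.
cos H₀ = −tan(+8.3°) tan(-0.239°) = 0.0006, H₀ = 1.5702 rad.
Bracket: H₀ sin φ sin δ + cos φ cos δ sin H₀ = 1.5702×0.14436×-0.00417 + 0.98953×0.99999×1.00000 = -0.000945 + 0.989520 = 0.988575.
Inverse-square distance factor (a/d)² = 0.9890² = 0.978121.
Q̄ = (S₀/π) × 0.978121 × [bracket] = (1361/π) × 0.978121 × 0.988575 = 418.90 W/m².
Daily total = Q̄ × 24.00 h × 3600 s/h = 418.90 × 24.00 × 3600 / 10⁶ = 36.19 MJ/m².

36.2 MJ/m²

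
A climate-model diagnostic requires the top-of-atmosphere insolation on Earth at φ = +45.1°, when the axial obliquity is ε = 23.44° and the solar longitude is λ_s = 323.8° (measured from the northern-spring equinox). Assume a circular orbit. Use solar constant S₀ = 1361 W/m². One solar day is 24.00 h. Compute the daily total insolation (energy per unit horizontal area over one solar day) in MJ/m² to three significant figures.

16.7 MJ/m²

Solar declination: sin δ = sin ε · sin λ_s = sin 23.44° × sin 323.8° = -0.23494, so δ = -13.588°.
cos H₀ = −tan(+45.1°) tan(-13.588°) = 0.2425, H₀ = 1.3258 rad.
Bracket: H₀ sin φ sin δ + cos φ cos δ sin H₀ = 1.3258×0.70834×-0.23494 + 0.70587×0.97201×0.97014 = -0.220636 + 0.665625 = 0.444989.
Q̄ = (S₀/π) × [bracket] = (1361/π) × 0.444989 = 192.78 W/m².
Daily total = Q̄ × 24.00 h × 3600 s/h = 192.78 × 24.00 × 3600 / 10⁶ = 16.66 MJ/m².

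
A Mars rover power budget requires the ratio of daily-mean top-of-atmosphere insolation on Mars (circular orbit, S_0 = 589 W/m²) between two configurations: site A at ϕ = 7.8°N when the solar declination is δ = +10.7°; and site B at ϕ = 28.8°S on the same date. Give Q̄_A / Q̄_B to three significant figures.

Q̄_A / Q̄_B ≈ 1.40

— Configuration A (ϕ=+7.8°):
cos h₀ = −tan(+7.8°) tan(+10.700°) = -0.0259, h₀ = 1.5967 rad.
Bracket: h₀ sin ϕ sin δ + cos ϕ cos δ sin h₀ = 1.5967×0.13572×0.18567 + 0.99075×0.98261×0.99966 = 0.040235 + 0.973190 = 1.013425.
Q̄ = (S_0/π) × [bracket] = (589/π) × 1.013425 = 190.00 W/m².
— Configuration B (ϕ=-28.8°):
cos h₀ = −tan(-28.8°) tan(+10.700°) = 0.1039, h₀ = 1.4667 rad.
Bracket: h₀ sin ϕ sin δ + cos ϕ cos δ sin h₀ = 1.4667×-0.48175×0.18567 + 0.87631×0.98261×0.99459 = -0.131191 + 0.856413 = 0.725222.
Q̄ = (S_0/π) × [bracket] = (589/π) × 0.725222 = 135.97 W/m².
Ratio Q̄_A / Q̄_B = 190.00 / 135.97 = 1.397.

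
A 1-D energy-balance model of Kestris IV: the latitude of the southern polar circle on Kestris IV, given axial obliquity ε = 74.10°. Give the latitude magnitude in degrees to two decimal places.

15.90°

The polar circle is the lowest latitude that experiences at least one full rotation of continuous darkness at the northern-summer solstice; it lies at |φ| = 90° − ε = 90° − 74.10° = 15.90°.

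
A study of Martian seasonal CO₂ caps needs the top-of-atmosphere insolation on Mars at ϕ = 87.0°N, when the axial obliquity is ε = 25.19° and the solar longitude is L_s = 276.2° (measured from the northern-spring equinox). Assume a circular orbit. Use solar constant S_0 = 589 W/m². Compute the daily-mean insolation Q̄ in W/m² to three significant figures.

Solar declination: sin δ = sin ε · sin L_s = sin 25.19° × sin 276.2° = -0.42313, so δ = -25.032°.
cos h₀ = −tan(+87.0°) tan(-25.032°) = 8.9109 ≥ 1 ⇒ polar night, h₀ = 0 and Q̄ = 0.

Q̄ ≈ 0.00 W/m²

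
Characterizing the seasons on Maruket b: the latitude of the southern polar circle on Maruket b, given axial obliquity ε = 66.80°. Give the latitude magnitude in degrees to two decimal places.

23.20°

The polar circle is the lowest latitude that experiences at least one full rotation of continuous darkness at the northern-summer solstice; it lies at |φ| = 90° − ε = 90° − 66.80° = 23.20°.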